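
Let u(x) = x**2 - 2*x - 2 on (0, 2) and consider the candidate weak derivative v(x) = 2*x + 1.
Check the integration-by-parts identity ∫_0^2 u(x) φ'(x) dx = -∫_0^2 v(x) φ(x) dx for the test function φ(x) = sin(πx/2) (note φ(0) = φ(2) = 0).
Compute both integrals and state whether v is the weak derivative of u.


LHS = 0, RHS = -12/π. No, v is not the weak derivative of u.

u(x) = x**2 - 2*x - 2, classical derivative u'(x) = 2*x - 2.
φ(x) = sin(πx/2), so φ'(x) = π*cos(π*x/2)/2.
Note φ(0) = φ(2) = 0, so the boundary term u·φ vanishes.
LHS = ∫_0^2 u(x) φ'(x) dx = ∫_0^2 (π*x^2*cos(π*x/2)/2 - π*x*cos(π*x/2) - π*cos(π*x/2)) dx. Term by term:
  ∫_0^2 -π*cos(π*x/2) dx = 0;  ∫_0^2 π*x^2*cos(π*x/2)/2 dx = -8/π;  ∫_0^2 -π*x*cos(π*x/2) dx = 8/π.
Sum: 0 − 8/π + 8/π = 0.
So LHS = 0.
∫_0^2 v(x) φ(x) dx = ∫_0^2 (2*x*sin(π*x/2) + sin(π*x/2)) dx. Term by term:
  ∫_0^2 2*x*sin(π*x/2) dx = 8/π;  ∫_0^2 sin(π*x/2) dx = 4/π.
Sum: 8/π + 4/π = 12/π.
So RHS = -∫_0^2 v(x) φ(x) dx = -12/π.
LHS − RHS = 12/π ≠ 0, so the identity fails.
(For a valid weak derivative the identity must hold for EVERY test function, in particular this one. The failure shows v is NOT the weak derivative of u.)
Correct weak derivative would be u'(x) = 2*x - 2.


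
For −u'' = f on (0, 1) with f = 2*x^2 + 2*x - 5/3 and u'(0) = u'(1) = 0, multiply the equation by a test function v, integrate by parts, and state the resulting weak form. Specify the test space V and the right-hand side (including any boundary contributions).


V = H^1(0, 1) (no boundary constraint on v; u is determined up to an additive constant); weak form: ∫_0^1 u'v' dx = ∫_0^1 (2*x^2 + 2*x - 5/3) v dx for all v ∈ V.

Multiply both sides by a test function v and integrate from 0 to 1:
  ∫_0^1 −u''(x) v(x) dx = ∫_0^1 f(x) v(x) dx.
Integrate the LHS by parts once:
  ∫_0^1 −u'' v dx = −[u'(x) v(x)]_0^1 + ∫_0^1 u'(x) v'(x) dx.
Thus ∫_0^1 u'(x) v'(x) dx = ∫_0^1 f(x) v(x) dx + [u'(x) v(x)]_0^1.
Choose V so that boundary terms are either known or forced to vanish.
u has homogeneous Neumann: u'(0) = u'(1) = 0. So [u' v]_0^1 = 0·v(1) − 0·v(0) = 0 for any v; take V = H^1(0, 1).
Weak formulation: find u (satisfying any essential BC) such that ∫_0^1 u'(x) v'(x) dx = ∫_0^1 f v dx for all v ∈ V (homogeneous Neumann, so boundary terms vanish).
Substituting f(x) = 2*x^2 + 2*x - 5/3, the right-hand side is ∫_0^1 (2*x^2 + 2*x - 5/3) v dx.
Compatibility check (pure Neumann): taking v ≡ 1 ∈ V gives 0 = ∫_0^1 f dx + (0) − (0), i.e. ∫_0^1 f dx must equal u'(0) − u'(1) = 0. Indeed ∫_0^1 (2*x^2 + 2*x - 5/3) dx = 0, so the data are compatible. The solution is then unique only up to an additive constant (fix it e.g. by requiring ∫_0^1 u dx = 0).


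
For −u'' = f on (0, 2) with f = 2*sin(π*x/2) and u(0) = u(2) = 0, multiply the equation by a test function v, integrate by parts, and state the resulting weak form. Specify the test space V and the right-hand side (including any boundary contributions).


V = H^1_0(0, 2) (so v(0) = v(2) = 0); weak form: ∫_0^2 u'v' dx = ∫_0^2 (2*sin(π*x/2)) v dx for all v ∈ V.

Multiply both sides by a test function v and integrate from 0 to 2:
  ∫_0^2 −u''(x) v(x) dx = ∫_0^2 f(x) v(x) dx.
Integrate the LHS by parts once:
  ∫_0^2 −u'' v dx = −[u'(x) v(x)]_0^2 + ∫_0^2 u'(x) v'(x) dx.
Thus ∫_0^2 u'(x) v'(x) dx = ∫_0^2 f(x) v(x) dx + [u'(x) v(x)]_0^2.
Choose V so that boundary terms are either known or forced to vanish.
u is Dirichlet: u(0) = u(2) = 0. Let V = H^1_0(0, 2); then v(0) = v(2) = 0, and [u' v]_0^2 = 0.
Weak formulation: find u (satisfying any essential BC) such that ∫_0^2 u'(x) v'(x) dx = ∫_0^2 f v dx for all v ∈ V.
Substituting f(x) = 2*sin(π*x/2), the right-hand side is ∫_0^2 (2*sin(π*x/2)) v dx.


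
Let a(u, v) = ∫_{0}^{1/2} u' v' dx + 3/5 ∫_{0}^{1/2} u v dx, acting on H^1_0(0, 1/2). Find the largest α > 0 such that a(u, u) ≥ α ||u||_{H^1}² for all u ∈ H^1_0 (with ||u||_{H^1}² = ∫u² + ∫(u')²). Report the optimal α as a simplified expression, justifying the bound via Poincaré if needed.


α = (3 + 20*π^2)/(5*(1 + 4*π^2))

Coercivity of a(·,·) on H^1_0(0, 1/2) means a(u, u) ≥ α ||u||_{H^1}² for every u ∈ H^1_0.
The interval has length L = 1/2, and Poincaré/coercivity depend only on L. Here a(u, u) = ∫(u')² + (3/5)·∫u².
Here 0 < c = 3/5 < 1. The condition a(u,u) ≥ α||u||_{H^1}² reads (1−α)∫(u')² ≥ (α−c)∫u². Any admissible α is ≤ 1 (rapidly oscillating u have ∫u²/∫(u')² → 0), and α = 1 would force 0 ≥ (1−c)∫u², impossible since c < 1; so 1−α > 0. By the sharp Poincaré inequality on H^1_0 of an interval of length L, ∫(u')² ≥ (π/L)²∫u² with equality for the first sine mode sin(π(x−x₀)/L) (x₀ the left endpoint), so the inequality holds for all u iff (1−α)(π/L)² ≥ α − c, i.e. α ≤ ((π/L)² + c)/((π/L)² + 1) = (1 + c(L/π)²)/(1 + (L/π)²). With (π/L)² = 4*π^2 and c = 3/5, the largest admissible constant is α = ((π/L)² + c)/((π/L)² + 1).
Simplifying, α = (3 + 20*π^2)/(5*(1 + 4*π^2)).


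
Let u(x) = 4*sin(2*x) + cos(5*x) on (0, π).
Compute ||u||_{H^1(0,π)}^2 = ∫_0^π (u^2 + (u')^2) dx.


||u||_{H^1(0,π)}^2 = -832/21 + 53*π

u'(x) = -5*sin(5*x) + 8*cos(2*x).
Expand u² and (u')² and integrate term by term on (0, π), using: for integers n ≥ 1, ∫_0^π sin²(nx) dx = ∫_0^π cos²(nx) dx = π/2; for n ≠ n', ∫_0^π sin(nx)sin(n'x) dx = ∫_0^π cos(nx)cos(n'x) dx = 0; and by product-to-sum, ∫_0^π sin(nx)cos(n'x) dx = ½∫_0^π [sin((n+n')x) + sin((n−n')x)] dx, which is 0 when n+n' is even and 2n/(n²−n'²) when n+n' is odd (it need not vanish on (0, π)).
  u² squared terms: (4)²·∫sin(2x)² dx = 16·π/2 = 8*π;  (1)²·∫cos(5x)² dx = 1·π/2 = π/2.
  u² cross terms: 2·(4)·(1)·∫sin(2x)·cos(5x) dx = 8·(-4/21) = -32/21.
  So ∫_0^π u² dx = 8*π + π/2 − 32/21 = -32/21 + 17*π/2.
  (u')² squared terms: (-5)²·∫sin(5x)² dx = 25·π/2 = 25*π/2;  (8)²·∫cos(2x)² dx = 64·π/2 = 32*π.
  (u')² cross terms: 2·(-5)·(8)·∫sin(5x)·cos(2x) dx = -80·(10/21) = -800/21.
  So ∫_0^π (u')² dx = 25*π/2 + 32*π − 800/21 = -800/21 + 89*π/2.
||u||_{H^1}^2 = (-32/21 + 17*π/2) + (-800/21 + 89*π/2) = -832/21 + 53*π.


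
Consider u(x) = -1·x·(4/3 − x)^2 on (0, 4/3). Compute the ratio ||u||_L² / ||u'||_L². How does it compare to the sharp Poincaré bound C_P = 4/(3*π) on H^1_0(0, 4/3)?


||u||_L² / ||u'||_L² = 2*sqrt(14)/21 < C_P = 4/(3*π).

u(x) = -1·x·(4/3 − x)^2, so u'(x) = (4 - 9*x)*(3*x - 4)/9.
u(x) = -1·x·(4/3 − x)^2 vanishes at x = 0 and x = 4/3, so u ∈ H^1_0(0, 4/3). Differentiate via the product rule and integrate the resulting polynomials term by term.
  ∫_0^4/3 u² dx = ∫_0^4/3 (x^6 - 16*x^5/3 + 32*x^4/3 - 256*x^3/27 + 256*x^2/81) dx. Term by term:
    ∫_0^4/3 x^6 dx = 16384/15309;  ∫_0^4/3 -16*x^5/3 dx = -32768/6561;  ∫_0^4/3 32*x^4/3 dx = 32768/3645;
    ∫_0^4/3 -256*x^3/27 dx = -16384/2187;  ∫_0^4/3 256*x^2/81 dx = 16384/6561.
  Sum: 16384/15309 − 32768/6561 + 32768/3645 − 16384/2187 + 16384/6561 = 16384/229635.
  ∫_0^4/3 (u')² dx = ∫_0^4/3 (9*x^4 - 32*x^3 + 352*x^2/9 - 512*x/27 + 256/81) dx. Term by term:
    ∫_0^4/3 9*x^4 dx = 1024/135;  ∫_0^4/3 -32*x^3 dx = -2048/81;  ∫_0^4/3 352*x^2/9 dx = 22528/729;
    ∫_0^4/3 -512*x/27 dx = -4096/243;  ∫_0^4/3 256/81 dx = 1024/243.
  Sum: 1024/135 − 2048/81 + 22528/729 − 4096/243 + 1024/243 = 2048/3645.
∫_0^4/3 u² dx = 16384/229635, so ||u||_L² = 128*sqrt(35)/2835.
∫_0^4/3 (u')² dx = 2048/3645, so ||u'||_L² = 32*sqrt(10)/135.
Ratio ||u||_L² / ||u'||_L² = 2*sqrt(14)/21.
Sharp Poincaré constant on H^1_0(0, 4/3) is C_P = L/π = 4/(3*π), achieved by sin(3*π/4·x).
A polynomial bump cannot attain the sharp Poincaré constant (only the first sine eigenfunction does), so the ratio is strictly less than C_P, consistent with ||u||_L² ≤ C_P ||u'||_L².


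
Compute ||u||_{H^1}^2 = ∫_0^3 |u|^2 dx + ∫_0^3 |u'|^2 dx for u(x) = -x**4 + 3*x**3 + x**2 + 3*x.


||u||_{H^1}^2 = 116901/140

The H^1 norm (squared) on an interval (0, L) is
  ||u||_{H^1}^2 = ∫_0^L u(x)^2 dx + ∫_0^L u'(x)^2 dx.
Compute u'(x) = -4*x**3 + 9*x**2 + 2*x + 3.
Then u(x)^2 = x**8 - 6*x**7 + 7*x**6 + 19*x**4 + 6*x**3 + 9*x**2 and u'(x)^2 = 16*x**6 - 72*x**5 + 65*x**4 + 12*x**3 + 58*x**2 + 12*x + 9.
Integrate each monomial from 0 to 3 using ∫_0^3 c·x^n dx = c·3^(n+1)/(n+1):
  ∫_0^3 u(x)^2 dx = ∫_0^3 (x^8 - 6*x^7 + 7*x^6 + 19*x^4 + 6*x^3 + 9*x^2) dx. Term by term:
    ∫_0^3 x^8 dx = 2187;  ∫_0^3 -6*x^7 dx = -19683/4;  ∫_0^3 7*x^6 dx = 2187;
    ∫_0^3 19*x^4 dx = 4617/5;  ∫_0^3 6*x^3 dx = 243/2;  ∫_0^3 9*x^2 dx = 81.
  Sum: 2187 − 19683/4 + 2187 + 4617/5 + 243/2 + 81 = 11583/20.
  ∫_0^3 u'(x)^2 dx = ∫_0^3 (16*x^6 - 72*x^5 + 65*x^4 + 12*x^3 + 58*x^2 + 12*x + 9) dx. Term by term:
    ∫_0^3 16*x^6 dx = 34992/7;  ∫_0^3 -72*x^5 dx = -8748;  ∫_0^3 65*x^4 dx = 3159;
    ∫_0^3 12*x^3 dx = 243;  ∫_0^3 58*x^2 dx = 522;  ∫_0^3 12*x dx = 54;
    ∫_0^3 9 dx = 27.
  Sum: 34992/7 − 8748 + 3159 + 243 + 522 + 54 + 27 = 1791/7.
Adding: ||u||_{H^1}^2 = 11583/20 + 1791/7 = 116901/140.


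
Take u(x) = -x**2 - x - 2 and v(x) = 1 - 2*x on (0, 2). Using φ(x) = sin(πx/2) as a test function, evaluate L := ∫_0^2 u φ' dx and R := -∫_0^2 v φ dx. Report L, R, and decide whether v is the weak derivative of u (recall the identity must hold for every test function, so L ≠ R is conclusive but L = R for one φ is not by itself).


LHS = 12/π, RHS = 4/π. No, v is not the weak derivative of u.

u(x) = -x**2 - x - 2, classical derivative u'(x) = -2*x - 1.
φ(x) = sin(πx/2), so φ'(x) = π*cos(π*x/2)/2.
Note φ(0) = φ(2) = 0, so the boundary term u·φ vanishes.
LHS = ∫_0^2 u(x) φ'(x) dx = ∫_0^2 (-π*x^2*cos(π*x/2)/2 - π*x*cos(π*x/2)/2 - π*cos(π*x/2)) dx. Term by term:
  ∫_0^2 -π*cos(π*x/2) dx = 0;  ∫_0^2 -π*x*cos(π*x/2)/2 dx = 4/π;  ∫_0^2 -π*x^2*cos(π*x/2)/2 dx = 8/π.
Sum: 0 + 4/π + 8/π = 12/π.
So LHS = 12/π.
∫_0^2 v(x) φ(x) dx = ∫_0^2 (-2*x*sin(π*x/2) + sin(π*x/2)) dx. Term by term:
  ∫_0^2 -2*x*sin(π*x/2) dx = -8/π;  ∫_0^2 sin(π*x/2) dx = 4/π.
Sum: -8/π + 4/π = -4/π.
So RHS = -∫_0^2 v(x) φ(x) dx = 4/π.
LHS − RHS = 8/π ≠ 0, so the identity fails.
(For a valid weak derivative the identity must hold for EVERY test function, in particular this one. The failure shows v is NOT the weak derivative of u.)
Correct weak derivative would be u'(x) = -2*x - 1.


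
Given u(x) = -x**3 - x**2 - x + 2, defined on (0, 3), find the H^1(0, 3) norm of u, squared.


||u||_{H^1}^2 = 99339/70

The H^1 norm (squared) on an interval (0, L) is
  ||u||_{H^1}^2 = ∫_0^L u(x)^2 dx + ∫_0^L u'(x)^2 dx.
Compute u'(x) = -3*x**2 - 2*x - 1.
Then u(x)^2 = x**6 + 2*x**5 + 3*x**4 - 2*x**3 - 3*x**2 - 4*x + 4 and u'(x)^2 = 9*x**4 + 12*x**3 + 10*x**2 + 4*x + 1.
Integrate each monomial from 0 to 3 using ∫_0^3 c·x^n dx = c·3^(n+1)/(n+1):
  ∫_0^3 u(x)^2 dx = ∫_0^3 (x^6 + 2*x^5 + 3*x^4 - 2*x^3 - 3*x^2 - 4*x + 4) dx. Term by term:
    ∫_0^3 x^6 dx = 2187/7;  ∫_0^3 2*x^5 dx = 243;  ∫_0^3 3*x^4 dx = 729/5;
    ∫_0^3 -2*x^3 dx = -81/2;  ∫_0^3 -3*x^2 dx = -27;  ∫_0^3 -4*x dx = -18;
    ∫_0^3 4 dx = 12.
  Sum: 2187/7 + 243 + 729/5 − 81/2 − 27 − 18 + 12 = 43941/70.
  ∫_0^3 u'(x)^2 dx = ∫_0^3 (9*x^4 + 12*x^3 + 10*x^2 + 4*x + 1) dx. Term by term:
    ∫_0^3 9*x^4 dx = 2187/5;  ∫_0^3 12*x^3 dx = 243;  ∫_0^3 10*x^2 dx = 90;
    ∫_0^3 4*x dx = 18;  ∫_0^3 1 dx = 3.
  Sum: 2187/5 + 243 + 90 + 18 + 3 = 3957/5.
Adding: ||u||_{H^1}^2 = 43941/70 + 3957/5 = 99339/70.


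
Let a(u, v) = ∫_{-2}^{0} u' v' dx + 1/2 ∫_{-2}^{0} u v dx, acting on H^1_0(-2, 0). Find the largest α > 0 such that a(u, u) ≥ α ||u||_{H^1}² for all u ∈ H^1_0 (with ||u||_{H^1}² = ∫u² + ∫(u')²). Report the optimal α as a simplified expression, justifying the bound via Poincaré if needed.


α = (2 + π^2)/(4 + π^2)

Coercivity of a(·,·) on H^1_0(-2, 0) means a(u, u) ≥ α ||u||_{H^1}² for every u ∈ H^1_0.
The interval has length L = 2, and Poincaré/coercivity depend only on L. Here a(u, u) = ∫(u')² + (1/2)·∫u².
Here 0 < c = 1/2 < 1. The condition a(u,u) ≥ α||u||_{H^1}² reads (1−α)∫(u')² ≥ (α−c)∫u². Any admissible α is ≤ 1 (rapidly oscillating u have ∫u²/∫(u')² → 0), and α = 1 would force 0 ≥ (1−c)∫u², impossible since c < 1; so 1−α > 0. By the sharp Poincaré inequality on H^1_0 of an interval of length L, ∫(u')² ≥ (π/L)²∫u² with equality for the first sine mode sin(π(x−x₀)/L) (x₀ the left endpoint), so the inequality holds for all u iff (1−α)(π/L)² ≥ α − c, i.e. α ≤ ((π/L)² + c)/((π/L)² + 1) = (1 + c(L/π)²)/(1 + (L/π)²). With (π/L)² = π^2/4 and c = 1/2, the largest admissible constant is α = ((π/L)² + c)/((π/L)² + 1).
Simplifying, α = (2 + π^2)/(4 + π^2).


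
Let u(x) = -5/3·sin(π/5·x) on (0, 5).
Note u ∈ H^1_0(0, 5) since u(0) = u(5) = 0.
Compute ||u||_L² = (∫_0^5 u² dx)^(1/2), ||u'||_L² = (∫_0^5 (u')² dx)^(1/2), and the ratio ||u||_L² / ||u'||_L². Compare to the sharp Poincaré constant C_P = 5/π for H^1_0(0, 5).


||u||_L² / ||u'||_L² = 5/π = C_P.

u(x) = -5/3·sin(π/5·x), so u'(x) = -π*cos(π*x/5)/3.
Writing u(x) = A·sin(kπx/L) with A = -5/3 and k = 1, use ∫_0^L sin²(kπx/L) dx = L/2 and ∫_0^L cos²(kπx/L) dx = L/2.
u² = 25/9·sin²(π/5·x) and (u')² = π^2/9·cos²(π/5·x), and each of sin², cos² integrates to L/2 = 5/2 over (0, 5).
∫_0^5 u² dx = 125/18, so ||u||_L² = 5*sqrt(10)/6.
∫_0^5 (u')² dx = 5*π^2/18, so ||u'||_L² = sqrt(10)*π/6.
Ratio ||u||_L² / ||u'||_L² = 5/π.
Sharp Poincaré constant on H^1_0(0, 5) is C_P = L/π = 5/π, achieved by sin(π/5·x).
This is the k = 1 eigenfunction (up to amplitude), so the ratio equals the sharp Poincaré constant exactly.


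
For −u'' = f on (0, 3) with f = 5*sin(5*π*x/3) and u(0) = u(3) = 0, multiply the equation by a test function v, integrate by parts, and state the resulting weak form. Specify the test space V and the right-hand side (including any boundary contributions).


V = H^1_0(0, 3) (so v(0) = v(3) = 0); weak form: ∫_0^3 u'v' dx = ∫_0^3 (5*sin(5*π*x/3)) v dx for all v ∈ V.

Multiply both sides by a test function v and integrate from 0 to 3:
  ∫_0^3 −u''(x) v(x) dx = ∫_0^3 f(x) v(x) dx.
Integrate the LHS by parts once:
  ∫_0^3 −u'' v dx = −[u'(x) v(x)]_0^3 + ∫_0^3 u'(x) v'(x) dx.
Thus ∫_0^3 u'(x) v'(x) dx = ∫_0^3 f(x) v(x) dx + [u'(x) v(x)]_0^3.
Choose V so that boundary terms are either known or forced to vanish.
u is Dirichlet: u(0) = u(3) = 0. Let V = H^1_0(0, 3); then v(0) = v(3) = 0, and [u' v]_0^3 = 0.
Weak formulation: find u (satisfying any essential BC) such that ∫_0^3 u'(x) v'(x) dx = ∫_0^3 f v dx for all v ∈ V.
Substituting f(x) = 5*sin(5*π*x/3), the right-hand side is ∫_0^3 (5*sin(5*π*x/3)) v dx.


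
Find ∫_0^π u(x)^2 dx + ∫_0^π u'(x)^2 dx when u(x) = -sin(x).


||u||_{H^1(0,π)}^2 = π

u'(x) = -cos(x).
Expand u² and (u')² and integrate term by term on (0, π), using: for integers n ≥ 1, ∫_0^π sin²(nx) dx = ∫_0^π cos²(nx) dx = π/2; for n ≠ n', ∫_0^π sin(nx)sin(n'x) dx = ∫_0^π cos(nx)cos(n'x) dx = 0; and by product-to-sum, ∫_0^π sin(nx)cos(n'x) dx = ½∫_0^π [sin((n+n')x) + sin((n−n')x)] dx, which is 0 when n+n' is even and 2n/(n²−n'²) when n+n' is odd (it need not vanish on (0, π)).
  u² squared terms: (-1)²·∫sin(x)² dx = 1·π/2 = π/2.
  So ∫_0^π u² dx = π/2.
  (u')² squared terms: (-1)²·∫cos(x)² dx = 1·π/2 = π/2.
  So ∫_0^π (u')² dx = π/2.
||u||_{H^1}^2 = (π/2) + (π/2) = π.


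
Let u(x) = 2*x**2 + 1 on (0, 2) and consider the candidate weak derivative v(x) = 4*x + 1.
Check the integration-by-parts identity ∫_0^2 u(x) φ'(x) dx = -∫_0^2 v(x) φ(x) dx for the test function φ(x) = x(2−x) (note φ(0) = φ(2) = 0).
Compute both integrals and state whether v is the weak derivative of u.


LHS = -16/3, RHS = -20/3. No, v is not the weak derivative of u.

u(x) = 2*x**2 + 1, classical derivative u'(x) = 4*x.
φ(x) = x(2−x), so φ'(x) = 2 - 2*x.
Note φ(0) = φ(2) = 0, so the boundary term u·φ vanishes.
LHS = ∫_0^2 u(x) φ'(x) dx = ∫_0^2 (-4*x^3 + 4*x^2 - 2*x + 2) dx. Term by term:
  ∫_0^2 -4*x^3 dx = -16;  ∫_0^2 4*x^2 dx = 32/3;  ∫_0^2 -2*x dx = -4;
  ∫_0^2 2 dx = 4.
Sum: -16 + 32/3 − 4 + 4 = -16/3.
So LHS = -16/3.
∫_0^2 v(x) φ(x) dx = ∫_0^2 (-4*x^3 + 7*x^2 + 2*x) dx. Term by term:
  ∫_0^2 -4*x^3 dx = -16;  ∫_0^2 7*x^2 dx = 56/3;  ∫_0^2 2*x dx = 4.
Sum: -16 + 56/3 + 4 = 20/3.
So RHS = -∫_0^2 v(x) φ(x) dx = -20/3.
LHS − RHS = 4/3 ≠ 0, so the identity fails.
(For a valid weak derivative the identity must hold for EVERY test function, in particular this one. The failure shows v is NOT the weak derivative of u.)
Correct weak derivative would be u'(x) = 4*x.


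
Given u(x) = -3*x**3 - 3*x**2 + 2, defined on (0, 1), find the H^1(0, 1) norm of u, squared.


||u||_{H^1}^2 = 408/7

The H^1 norm (squared) on an interval (0, L) is
  ||u||_{H^1}^2 = ∫_0^L u(x)^2 dx + ∫_0^L u'(x)^2 dx.
Compute u'(x) = -9*x**2 - 6*x.
Then u(x)^2 = 9*x**6 + 18*x**5 + 9*x**4 - 12*x**3 - 12*x**2 + 4 and u'(x)^2 = 81*x**4 + 108*x**3 + 36*x**2.
Integrate each monomial from 0 to 1 using ∫_0^1 c·x^n dx = c·1^(n+1)/(n+1):
  ∫_0^1 u(x)^2 dx = ∫_0^1 (9*x^6 + 18*x^5 + 9*x^4 - 12*x^3 - 12*x^2 + 4) dx. Term by term:
    ∫_0^1 9*x^6 dx = 9/7;  ∫_0^1 18*x^5 dx = 3;  ∫_0^1 9*x^4 dx = 9/5;
    ∫_0^1 -12*x^3 dx = -3;  ∫_0^1 -12*x^2 dx = -4;  ∫_0^1 4 dx = 4.
  Sum: 9/7 + 3 + 9/5 − 3 − 4 + 4 = 108/35.
  ∫_0^1 u'(x)^2 dx = ∫_0^1 (81*x^4 + 108*x^3 + 36*x^2) dx. Term by term:
    ∫_0^1 81*x^4 dx = 81/5;  ∫_0^1 108*x^3 dx = 27;  ∫_0^1 36*x^2 dx = 12.
  Sum: 81/5 + 27 + 12 = 276/5.
Adding: ||u||_{H^1}^2 = 108/35 + 276/5 = 408/7.


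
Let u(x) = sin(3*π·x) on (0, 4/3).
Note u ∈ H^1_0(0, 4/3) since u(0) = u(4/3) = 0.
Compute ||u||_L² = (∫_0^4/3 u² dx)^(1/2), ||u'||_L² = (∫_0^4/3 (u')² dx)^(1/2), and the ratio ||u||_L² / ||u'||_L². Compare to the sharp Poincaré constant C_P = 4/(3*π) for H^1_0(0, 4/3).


||u||_L² / ||u'||_L² = 1/(3*π) < C_P = 4/(3*π).

u(x) = sin(3*π·x), so u'(x) = 3*π*cos(3*π*x).
Writing u(x) = A·sin(kπx/L) with A = 1 and k = 4, use ∫_0^L sin²(kπx/L) dx = L/2 and ∫_0^L cos²(kπx/L) dx = L/2.
u² = 1·sin²(3*π·x) and (u')² = 9*π^2·cos²(3*π·x), and each of sin², cos² integrates to L/2 = 2/3 over (0, 4/3).
∫_0^4/3 u² dx = 2/3, so ||u||_L² = sqrt(6)/3.
∫_0^4/3 (u')² dx = 6*π^2, so ||u'||_L² = sqrt(6)*π.
Ratio ||u||_L² / ||u'||_L² = 1/(3*π).
Sharp Poincaré constant on H^1_0(0, 4/3) is C_P = L/π = 4/(3*π), achieved by sin(3*π/4·x).
This is the k = 4 harmonic; the ratio L/(kπ) is strictly less than C_P = L/π, consistent with the sharp inequality ||u||_L² ≤ C_P ||u'||_L².


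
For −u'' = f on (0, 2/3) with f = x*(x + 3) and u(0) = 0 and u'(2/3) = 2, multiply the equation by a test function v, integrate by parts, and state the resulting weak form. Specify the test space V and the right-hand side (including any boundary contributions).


V = {v ∈ H^1(0, 2/3) : v(0) = 0} (test functions vanish at x = 0 where u is specified); weak form: ∫_0^2/3 u'v' dx = ∫_0^2/3 (x*(x + 3)) v dx + 2·v(2/3) for all v ∈ V.

Multiply both sides by a test function v and integrate from 0 to 2/3:
  ∫_0^2/3 −u''(x) v(x) dx = ∫_0^2/3 f(x) v(x) dx.
Integrate the LHS by parts once:
  ∫_0^2/3 −u'' v dx = −[u'(x) v(x)]_0^2/3 + ∫_0^2/3 u'(x) v'(x) dx.
Thus ∫_0^2/3 u'(x) v'(x) dx = ∫_0^2/3 f(x) v(x) dx + [u'(x) v(x)]_0^2/3.
Choose V so that boundary terms are either known or forced to vanish.
Mixed BC: u(0) = 0 (Dirichlet) and u'(2/3) = 2 (Neumann). Define V = {v ∈ H^1(0, 2/3) : v(0) = 0}. Then [u' v]_0^2/3 = u'(2/3)·v(2/3) − u'(0)·0 = 2·v(2/3).
Weak formulation: find u (satisfying any essential BC) such that ∫_0^2/3 u'(x) v'(x) dx = ∫_0^2/3 f v dx + 2·v(2/3) for all v ∈ V (Dirichlet at 0 absorbed into V; Neumann datum at x = 2/3 contributes the boundary term).
Substituting f(x) = x*(x + 3), the right-hand side is ∫_0^2/3 (x*(x + 3)) v dx + 2·v(2/3).


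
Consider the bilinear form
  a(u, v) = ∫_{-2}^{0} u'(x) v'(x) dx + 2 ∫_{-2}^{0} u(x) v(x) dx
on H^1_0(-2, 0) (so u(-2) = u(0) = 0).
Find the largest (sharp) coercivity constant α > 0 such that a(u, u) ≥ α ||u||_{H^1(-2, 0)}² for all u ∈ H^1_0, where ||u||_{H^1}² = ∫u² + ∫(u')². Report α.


α = 1

Coercivity of a(·,·) on H^1_0(-2, 0) means a(u, u) ≥ α ||u||_{H^1}² for every u ∈ H^1_0.
The interval has length L = 2, and Poincaré/coercivity depend only on L. Here a(u, u) = ∫(u')² + (2)·∫u².
Here c = 2 ≥ 1, so a(u,u) = ∫(u')² + c∫u² ≥ ∫(u')² + ∫u² = ||u||_{H^1}², i.e. α = 1 works. No larger α is possible: a(u,u) ≥ α||u||_{H^1}² means (1−α)∫(u')² ≥ (α−c)∫u², and for the modes u_n = sin(nπ(x−x₀)/L) (x₀ the left endpoint) one has ∫u_n²/∫(u_n')² = (L/(nπ))² → 0, so a(u_n,u_n)/||u_n||_{H^1}² → 1. Hence the optimal constant is α = 1.
Therefore α = 1.


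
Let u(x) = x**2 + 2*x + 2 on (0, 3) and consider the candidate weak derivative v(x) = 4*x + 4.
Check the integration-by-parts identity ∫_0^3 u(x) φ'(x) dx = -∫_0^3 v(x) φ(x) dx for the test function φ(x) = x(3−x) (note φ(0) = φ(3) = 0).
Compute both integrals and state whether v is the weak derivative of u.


LHS = -45/2, RHS = -45. No, v is not the weak derivative of u.

u(x) = x**2 + 2*x + 2, classical derivative u'(x) = 2*x + 2.
φ(x) = x(3−x), so φ'(x) = 3 - 2*x.
Note φ(0) = φ(3) = 0, so the boundary term u·φ vanishes.
LHS = ∫_0^3 u(x) φ'(x) dx = ∫_0^3 (-2*x^3 - x^2 + 2*x + 6) dx. Term by term:
  ∫_0^3 -2*x^3 dx = -81/2;  ∫_0^3 -x^2 dx = -9;  ∫_0^3 2*x dx = 9;
  ∫_0^3 6 dx = 18.
Sum: -81/2 − 9 + 9 + 18 = -45/2.
So LHS = -45/2.
∫_0^3 v(x) φ(x) dx = ∫_0^3 (-4*x^3 + 8*x^2 + 12*x) dx. Term by term:
  ∫_0^3 -4*x^3 dx = -81;  ∫_0^3 8*x^2 dx = 72;  ∫_0^3 12*x dx = 54.
Sum: -81 + 72 + 54 = 45.
So RHS = -∫_0^3 v(x) φ(x) dx = -45.
LHS − RHS = 45/2 ≠ 0, so the identity fails.
(For a valid weak derivative the identity must hold for EVERY test function, in particular this one. The failure shows v is NOT the weak derivative of u.)
Correct weak derivative would be u'(x) = 2*x + 2.


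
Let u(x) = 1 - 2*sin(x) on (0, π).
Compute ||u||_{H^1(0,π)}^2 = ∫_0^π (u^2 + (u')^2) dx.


||u||_{H^1(0,π)}^2 = -8 + 5*π

u'(x) = -2*cos(x).
Expand u² and (u')² and integrate term by term on (0, π), using: for integers n ≥ 1, ∫_0^π sin²(nx) dx = ∫_0^π cos²(nx) dx = π/2; for n ≠ n', ∫_0^π sin(nx)sin(n'x) dx = ∫_0^π cos(nx)cos(n'x) dx = 0; and by product-to-sum, ∫_0^π sin(nx)cos(n'x) dx = ½∫_0^π [sin((n+n')x) + sin((n−n')x)] dx, which is 0 when n+n' is even and 2n/(n²−n'²) when n+n' is odd (it need not vanish on (0, π)). For the constant mode: ∫_0^π 1 dx = π, ∫_0^π cos(nx) dx = 0, ∫_0^π sin(nx) dx = (1−(−1)^n)/n.
  u² squared terms: (1)²·∫1 dx = 1·π = π;  (-2)²·∫sin(x)² dx = 4·π/2 = 2*π.
  u² cross terms: 2·(1)·(-2)·∫1·sin(x) dx = -4·(2) = -8.
  So ∫_0^π u² dx = π + 2*π − 8 = -8 + 3*π.
  (u')² squared terms: (-2)²·∫cos(x)² dx = 4·π/2 = 2*π.
  So ∫_0^π (u')² dx = 2*π.
||u||_{H^1}^2 = (-8 + 3*π) + (2*π) = -8 + 5*π.


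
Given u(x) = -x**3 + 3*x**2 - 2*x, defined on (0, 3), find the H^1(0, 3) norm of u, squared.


||u||_{H^1}^2 = 1842/35

The H^1 norm (squared) on an interval (0, L) is
  ||u||_{H^1}^2 = ∫_0^L u(x)^2 dx + ∫_0^L u'(x)^2 dx.
Compute u'(x) = -3*x**2 + 6*x - 2.
Then u(x)^2 = x**6 - 6*x**5 + 13*x**4 - 12*x**3 + 4*x**2 and u'(x)^2 = 9*x**4 - 36*x**3 + 48*x**2 - 24*x + 4.
Integrate each monomial from 0 to 3 using ∫_0^3 c·x^n dx = c·3^(n+1)/(n+1):
  ∫_0^3 u(x)^2 dx = ∫_0^3 (x^6 - 6*x^5 + 13*x^4 - 12*x^3 + 4*x^2) dx. Term by term:
    ∫_0^3 x^6 dx = 2187/7;  ∫_0^3 -6*x^5 dx = -729;  ∫_0^3 13*x^4 dx = 3159/5;
    ∫_0^3 -12*x^3 dx = -243;  ∫_0^3 4*x^2 dx = 36.
  Sum: 2187/7 − 729 + 3159/5 − 243 + 36 = 288/35.
  ∫_0^3 u'(x)^2 dx = ∫_0^3 (9*x^4 - 36*x^3 + 48*x^2 - 24*x + 4) dx. Term by term:
    ∫_0^3 9*x^4 dx = 2187/5;  ∫_0^3 -36*x^3 dx = -729;  ∫_0^3 48*x^2 dx = 432;
    ∫_0^3 -24*x dx = -108;  ∫_0^3 4 dx = 12.
  Sum: 2187/5 − 729 + 432 − 108 + 12 = 222/5.
Adding: ||u||_{H^1}^2 = 288/35 + 222/5 = 1842/35.


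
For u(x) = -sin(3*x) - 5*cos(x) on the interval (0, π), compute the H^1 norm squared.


||u||_{H^1(0,π)}^2 = 30*π

u'(x) = 5*sin(x) - 3*cos(3*x).
Expand u² and (u')² and integrate term by term on (0, π), using: for integers n ≥ 1, ∫_0^π sin²(nx) dx = ∫_0^π cos²(nx) dx = π/2; for n ≠ n', ∫_0^π sin(nx)sin(n'x) dx = ∫_0^π cos(nx)cos(n'x) dx = 0; and by product-to-sum, ∫_0^π sin(nx)cos(n'x) dx = ½∫_0^π [sin((n+n')x) + sin((n−n')x)] dx, which is 0 when n+n' is even and 2n/(n²−n'²) when n+n' is odd (it need not vanish on (0, π)).
  u² squared terms: (-1)²·∫sin(3x)² dx = 1·π/2 = π/2;  (-5)²·∫cos(x)² dx = 25·π/2 = 25*π/2.
  u² cross terms: 2·(-1)·(-5)·∫sin(3x)·cos(x) dx = 10·(0) = 0.
  So ∫_0^π u² dx = π/2 + 25*π/2 + 0 = 13*π.
  (u')² squared terms: (-3)²·∫cos(3x)² dx = 9·π/2 = 9*π/2;  (5)²·∫sin(x)² dx = 25·π/2 = 25*π/2.
  (u')² cross terms: 2·(-3)·(5)·∫cos(3x)·sin(x) dx = -30·(0) = 0.
  So ∫_0^π (u')² dx = 9*π/2 + 25*π/2 + 0 = 17*π.
||u||_{H^1}^2 = (13*π) + (17*π) = 30*π.


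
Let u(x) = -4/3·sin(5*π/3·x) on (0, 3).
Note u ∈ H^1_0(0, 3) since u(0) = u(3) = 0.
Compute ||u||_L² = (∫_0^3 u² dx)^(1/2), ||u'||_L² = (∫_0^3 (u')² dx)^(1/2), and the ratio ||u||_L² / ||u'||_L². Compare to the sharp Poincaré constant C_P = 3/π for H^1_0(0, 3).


||u||_L² / ||u'||_L² = 3/(5*π) < C_P = 3/π.

u(x) = -4/3·sin(5*π/3·x), so u'(x) = -20*π*cos(5*π*x/3)/9.
Writing u(x) = A·sin(kπx/L) with A = -4/3 and k = 5, use ∫_0^L sin²(kπx/L) dx = L/2 and ∫_0^L cos²(kπx/L) dx = L/2.
u² = 16/9·sin²(5*π/3·x) and (u')² = 400*π^2/81·cos²(5*π/3·x), and each of sin², cos² integrates to L/2 = 3/2 over (0, 3).
∫_0^3 u² dx = 8/3, so ||u||_L² = 2*sqrt(6)/3.
∫_0^3 (u')² dx = 200*π^2/27, so ||u'||_L² = 10*sqrt(6)*π/9.
Ratio ||u||_L² / ||u'||_L² = 3/(5*π).
Sharp Poincaré constant on H^1_0(0, 3) is C_P = L/π = 3/π, achieved by sin(π/3·x).
This is the k = 5 harmonic; the ratio L/(kπ) is strictly less than C_P = L/π, consistent with the sharp inequality ||u||_L² ≤ C_P ||u'||_L².


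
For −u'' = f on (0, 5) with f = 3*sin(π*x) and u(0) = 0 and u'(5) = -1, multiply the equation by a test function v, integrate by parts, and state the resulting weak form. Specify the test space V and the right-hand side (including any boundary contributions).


V = {v ∈ H^1(0, 5) : v(0) = 0} (test functions vanish at x = 0 where u is specified); weak form: ∫_0^5 u'v' dx = ∫_0^5 (3*sin(π*x)) v dx − v(5) for all v ∈ V.

Multiply both sides by a test function v and integrate from 0 to 5:
  ∫_0^5 −u''(x) v(x) dx = ∫_0^5 f(x) v(x) dx.
Integrate the LHS by parts once:
  ∫_0^5 −u'' v dx = −[u'(x) v(x)]_0^5 + ∫_0^5 u'(x) v'(x) dx.
Thus ∫_0^5 u'(x) v'(x) dx = ∫_0^5 f(x) v(x) dx + [u'(x) v(x)]_0^5.
Choose V so that boundary terms are either known or forced to vanish.
Mixed BC: u(0) = 0 (Dirichlet) and u'(5) = -1 (Neumann). Define V = {v ∈ H^1(0, 5) : v(0) = 0}. Then [u' v]_0^5 = u'(5)·v(5) − u'(0)·0 = − v(5).
Weak formulation: find u (satisfying any essential BC) such that ∫_0^5 u'(x) v'(x) dx = ∫_0^5 f v dx − v(5) for all v ∈ V (Dirichlet at 0 absorbed into V; Neumann datum at x = 5 contributes the boundary term).
Substituting f(x) = 3*sin(π*x), the right-hand side is ∫_0^5 (3*sin(π*x)) v dx − v(5).


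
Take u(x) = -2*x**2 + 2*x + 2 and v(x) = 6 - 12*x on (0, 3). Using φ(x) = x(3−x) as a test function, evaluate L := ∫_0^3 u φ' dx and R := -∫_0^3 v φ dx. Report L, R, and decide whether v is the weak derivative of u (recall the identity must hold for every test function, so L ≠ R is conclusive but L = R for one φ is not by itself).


LHS = 18, RHS = 54. No, v is not the weak derivative of u.

u(x) = -2*x**2 + 2*x + 2, classical derivative u'(x) = 2 - 4*x.
φ(x) = x(3−x), so φ'(x) = 3 - 2*x.
Note φ(0) = φ(3) = 0, so the boundary term u·φ vanishes.
LHS = ∫_0^3 u(x) φ'(x) dx = ∫_0^3 (4*x^3 - 10*x^2 + 2*x + 6) dx. Term by term:
  ∫_0^3 4*x^3 dx = 81;  ∫_0^3 -10*x^2 dx = -90;  ∫_0^3 2*x dx = 9;
  ∫_0^3 6 dx = 18.
Sum: 81 − 90 + 9 + 18 = 18.
So LHS = 18.
∫_0^3 v(x) φ(x) dx = ∫_0^3 (12*x^3 - 42*x^2 + 18*x) dx. Term by term:
  ∫_0^3 12*x^3 dx = 243;  ∫_0^3 -42*x^2 dx = -378;  ∫_0^3 18*x dx = 81.
Sum: 243 − 378 + 81 = -54.
So RHS = -∫_0^3 v(x) φ(x) dx = 54.
LHS − RHS = -36 ≠ 0, so the identity fails.
(For a valid weak derivative the identity must hold for EVERY test function, in particular this one. The failure shows v is NOT the weak derivative of u.)
Correct weak derivative would be u'(x) = 2 - 4*x.


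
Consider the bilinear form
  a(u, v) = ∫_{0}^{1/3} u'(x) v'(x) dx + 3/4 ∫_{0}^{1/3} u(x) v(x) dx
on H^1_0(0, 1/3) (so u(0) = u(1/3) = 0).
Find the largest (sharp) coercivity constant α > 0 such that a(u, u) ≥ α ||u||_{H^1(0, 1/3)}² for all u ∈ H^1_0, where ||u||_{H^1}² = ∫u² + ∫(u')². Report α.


α = 3*(1 + 12*π^2)/(4*(1 + 9*π^2))

Coercivity of a(·,·) on H^1_0(0, 1/3) means a(u, u) ≥ α ||u||_{H^1}² for every u ∈ H^1_0.
The interval has length L = 1/3, and Poincaré/coercivity depend only on L. Here a(u, u) = ∫(u')² + (3/4)·∫u².
Here 0 < c = 3/4 < 1. The condition a(u,u) ≥ α||u||_{H^1}² reads (1−α)∫(u')² ≥ (α−c)∫u². Any admissible α is ≤ 1 (rapidly oscillating u have ∫u²/∫(u')² → 0), and α = 1 would force 0 ≥ (1−c)∫u², impossible since c < 1; so 1−α > 0. By the sharp Poincaré inequality on H^1_0 of an interval of length L, ∫(u')² ≥ (π/L)²∫u² with equality for the first sine mode sin(π(x−x₀)/L) (x₀ the left endpoint), so the inequality holds for all u iff (1−α)(π/L)² ≥ α − c, i.e. α ≤ ((π/L)² + c)/((π/L)² + 1) = (1 + c(L/π)²)/(1 + (L/π)²). With (π/L)² = 9*π^2 and c = 3/4, the largest admissible constant is α = ((π/L)² + c)/((π/L)² + 1).
Simplifying, α = 3*(1 + 12*π^2)/(4*(1 + 9*π^2)).


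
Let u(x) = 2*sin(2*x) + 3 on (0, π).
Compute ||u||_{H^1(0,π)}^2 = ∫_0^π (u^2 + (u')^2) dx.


||u||_{H^1(0,π)}^2 = 19*π

u'(x) = 4*cos(2*x).
Expand u² and (u')² and integrate term by term on (0, π), using: for integers n ≥ 1, ∫_0^π sin²(nx) dx = ∫_0^π cos²(nx) dx = π/2; for n ≠ n', ∫_0^π sin(nx)sin(n'x) dx = ∫_0^π cos(nx)cos(n'x) dx = 0; and by product-to-sum, ∫_0^π sin(nx)cos(n'x) dx = ½∫_0^π [sin((n+n')x) + sin((n−n')x)] dx, which is 0 when n+n' is even and 2n/(n²−n'²) when n+n' is odd (it need not vanish on (0, π)). For the constant mode: ∫_0^π 1 dx = π, ∫_0^π cos(nx) dx = 0, ∫_0^π sin(nx) dx = (1−(−1)^n)/n.
  u² squared terms: (3)²·∫1 dx = 9·π = 9*π;  (2)²·∫sin(2x)² dx = 4·π/2 = 2*π.
  u² cross terms: 2·(3)·(2)·∫1·sin(2x) dx = 12·(0) = 0.
  So ∫_0^π u² dx = 9*π + 2*π + 0 = 11*π.
  (u')² squared terms: (4)²·∫cos(2x)² dx = 16·π/2 = 8*π.
  So ∫_0^π (u')² dx = 8*π.
||u||_{H^1}^2 = (11*π) + (8*π) = 19*π.


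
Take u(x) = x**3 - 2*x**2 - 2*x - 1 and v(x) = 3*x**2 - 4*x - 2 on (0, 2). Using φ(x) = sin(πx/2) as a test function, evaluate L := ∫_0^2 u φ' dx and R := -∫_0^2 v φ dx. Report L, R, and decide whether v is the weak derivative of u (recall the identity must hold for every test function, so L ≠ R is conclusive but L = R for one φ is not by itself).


LHS = 96/π^3, RHS = 96/π^3. Yes, v = u' weakly.

u(x) = x**3 - 2*x**2 - 2*x - 1, classical derivative u'(x) = 3*x**2 - 4*x - 2.
φ(x) = sin(πx/2), so φ'(x) = π*cos(π*x/2)/2.
Note φ(0) = φ(2) = 0, so the boundary term u·φ vanishes.
LHS = ∫_0^2 u(x) φ'(x) dx = ∫_0^2 (π*x^3*cos(π*x/2)/2 - π*x^2*cos(π*x/2) - π*x*cos(π*x/2) - π*cos(π*x/2)/2) dx. Term by term:
  ∫_0^2 -π*cos(π*x/2)/2 dx = 0;  ∫_0^2 π*x^3*cos(π*x/2)/2 dx = -24/π + 96/π^3;  ∫_0^2 -π*x*cos(π*x/2) dx = 8/π;
  ∫_0^2 -π*x^2*cos(π*x/2) dx = 16/π.
Sum: 0 + -24/π + 96/π^3 + 8/π + 16/π = 96/π^3.
So LHS = 96/π^3.
∫_0^2 v(x) φ(x) dx = ∫_0^2 (3*x^2*sin(π*x/2) - 4*x*sin(π*x/2) - 2*sin(π*x/2)) dx. Term by term:
  ∫_0^2 -2*sin(π*x/2) dx = -8/π;  ∫_0^2 -4*x*sin(π*x/2) dx = -16/π;  ∫_0^2 3*x^2*sin(π*x/2) dx = -96/π^3 + 24/π.
Sum: -8/π − 16/π + -96/π^3 + 24/π = -96/π^3.
So RHS = -∫_0^2 v(x) φ(x) dx = 96/π^3.
LHS = RHS, so the identity holds for this test φ.
Moreover u is smooth here and v(x) = u'(x) = 3*x**2 - 4*x - 2 pointwise, so the identity holds for every test function. Hence v is the weak derivative of u.


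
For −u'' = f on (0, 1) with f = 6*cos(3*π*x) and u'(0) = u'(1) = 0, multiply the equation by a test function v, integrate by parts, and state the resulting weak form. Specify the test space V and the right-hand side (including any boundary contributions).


V = H^1(0, 1) (no boundary constraint on v; u is determined up to an additive constant); weak form: ∫_0^1 u'v' dx = ∫_0^1 (6*cos(3*π*x)) v dx for all v ∈ V.

Multiply both sides by a test function v and integrate from 0 to 1:
  ∫_0^1 −u''(x) v(x) dx = ∫_0^1 f(x) v(x) dx.
Integrate the LHS by parts once:
  ∫_0^1 −u'' v dx = −[u'(x) v(x)]_0^1 + ∫_0^1 u'(x) v'(x) dx.
Thus ∫_0^1 u'(x) v'(x) dx = ∫_0^1 f(x) v(x) dx + [u'(x) v(x)]_0^1.
Choose V so that boundary terms are either known or forced to vanish.
u has homogeneous Neumann: u'(0) = u'(1) = 0. So [u' v]_0^1 = 0·v(1) − 0·v(0) = 0 for any v; take V = H^1(0, 1).
Weak formulation: find u (satisfying any essential BC) such that ∫_0^1 u'(x) v'(x) dx = ∫_0^1 f v dx for all v ∈ V (homogeneous Neumann, so boundary terms vanish).
Substituting f(x) = 6*cos(3*π*x), the right-hand side is ∫_0^1 (6*cos(3*π*x)) v dx.
Compatibility check (pure Neumann): taking v ≡ 1 ∈ V gives 0 = ∫_0^1 f dx + (0) − (0), i.e. ∫_0^1 f dx must equal u'(0) − u'(1) = 0. Indeed ∫_0^1 (6*cos(3*π*x)) dx = 0, so the data are compatible. The solution is then unique only up to an additive constant (fix it e.g. by requiring ∫_0^1 u dx = 0).


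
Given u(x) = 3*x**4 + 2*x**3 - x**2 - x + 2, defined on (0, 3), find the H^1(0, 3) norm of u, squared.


||u||_{H^1}^2 = 3120987/35

The H^1 norm (squared) on an interval (0, L) is
  ||u||_{H^1}^2 = ∫_0^L u(x)^2 dx + ∫_0^L u'(x)^2 dx.
Compute u'(x) = 12*x**3 + 6*x**2 - 2*x - 1.
Then u(x)^2 = 9*x**8 + 12*x**7 - 2*x**6 - 10*x**5 + 9*x**4 + 10*x**3 - 3*x**2 - 4*x + 4 and u'(x)^2 = 144*x**6 + 144*x**5 - 12*x**4 - 48*x**3 - 8*x**2 + 4*x + 1.
Integrate each monomial from 0 to 3 using ∫_0^3 c·x^n dx = c·3^(n+1)/(n+1):
  ∫_0^3 u(x)^2 dx = ∫_0^3 (9*x^8 + 12*x^7 - 2*x^6 - 10*x^5 + 9*x^4 + 10*x^3 - 3*x^2 - 4*x + 4) dx. Term by term:
    ∫_0^3 9*x^8 dx = 19683;  ∫_0^3 12*x^7 dx = 19683/2;  ∫_0^3 -2*x^6 dx = -4374/7;
    ∫_0^3 -10*x^5 dx = -1215;  ∫_0^3 9*x^4 dx = 2187/5;  ∫_0^3 10*x^3 dx = 405/2;
    ∫_0^3 -3*x^2 dx = -27;  ∫_0^3 -4*x dx = -18;  ∫_0^3 4 dx = 12.
  Sum: 19683 + 19683/2 − 4374/7 − 1215 + 2187/5 + 405/2 − 27 − 18 + 12 = 990204/35.
  ∫_0^3 u'(x)^2 dx = ∫_0^3 (144*x^6 + 144*x^5 - 12*x^4 - 48*x^3 - 8*x^2 + 4*x + 1) dx. Term by term:
    ∫_0^3 144*x^6 dx = 314928/7;  ∫_0^3 144*x^5 dx = 17496;  ∫_0^3 -12*x^4 dx = -2916/5;
    ∫_0^3 -48*x^3 dx = -972;  ∫_0^3 -8*x^2 dx = -72;  ∫_0^3 4*x dx = 18;
    ∫_0^3 1 dx = 3.
  Sum: 314928/7 + 17496 − 2916/5 − 972 − 72 + 18 + 3 = 2130783/35.
Adding: ||u||_{H^1}^2 = 990204/35 + 2130783/35 = 3120987/35.


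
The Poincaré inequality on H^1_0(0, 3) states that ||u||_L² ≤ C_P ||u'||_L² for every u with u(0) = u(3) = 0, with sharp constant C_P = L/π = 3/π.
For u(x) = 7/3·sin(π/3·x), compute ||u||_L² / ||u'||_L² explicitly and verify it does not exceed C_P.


||u||_L² / ||u'||_L² = 3/π = C_P.

u(x) = 7/3·sin(π/3·x), so u'(x) = 7*π*cos(π*x/3)/9.
Writing u(x) = A·sin(kπx/L) with A = 7/3 and k = 1, use ∫_0^L sin²(kπx/L) dx = L/2 and ∫_0^L cos²(kπx/L) dx = L/2.
u² = 49/9·sin²(π/3·x) and (u')² = 49*π^2/81·cos²(π/3·x), and each of sin², cos² integrates to L/2 = 3/2 over (0, 3).
∫_0^3 u² dx = 49/6, so ||u||_L² = 7*sqrt(6)/6.
∫_0^3 (u')² dx = 49*π^2/54, so ||u'||_L² = 7*sqrt(6)*π/18.
Ratio ||u||_L² / ||u'||_L² = 3/π.
Sharp Poincaré constant on H^1_0(0, 3) is C_P = L/π = 3/π, achieved by sin(π/3·x).
This is the k = 1 eigenfunction (up to amplitude), so the ratio equals the sharp Poincaré constant exactly.


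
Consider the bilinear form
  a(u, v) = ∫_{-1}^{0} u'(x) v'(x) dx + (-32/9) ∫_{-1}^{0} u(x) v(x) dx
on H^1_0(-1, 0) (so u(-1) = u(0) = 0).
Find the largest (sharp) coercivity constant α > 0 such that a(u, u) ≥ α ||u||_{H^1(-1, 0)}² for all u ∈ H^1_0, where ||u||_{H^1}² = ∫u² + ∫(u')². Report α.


α = (-32/9 + π^2)/(1 + π^2)

Coercivity of a(·,·) on H^1_0(-1, 0) means a(u, u) ≥ α ||u||_{H^1}² for every u ∈ H^1_0.
The interval has length L = 1, and Poincaré/coercivity depend only on L. Here a(u, u) = ∫(u')² + (-32/9)·∫u².
Here c = -32/9 < 0 with |c| < (π/L)² = π^2, so coercivity still holds. The condition a(u,u) ≥ α||u||_{H^1}² reads (1−α)∫(u')² ≥ (α−c)∫u². Any admissible α is ≤ 1 (rapidly oscillating u have ∫u²/∫(u')² → 0), and α = 1 would force 0 ≥ (1−c)∫u², impossible since c < 1; so 1−α > 0. By the sharp Poincaré inequality on H^1_0 of an interval of length L, ∫(u')² ≥ (π/L)²∫u² with equality for the first sine mode sin(π(x−x₀)/L) (x₀ the left endpoint), so the inequality holds for all u iff (1−α)(π/L)² ≥ α − c, i.e. α ≤ ((π/L)² + c)/((π/L)² + 1) = (1 + c(L/π)²)/(1 + (L/π)²). (Direct route, valid since c ≤ 0: Poincaré gives c∫u² ≥ c(L/π)²∫(u')², so a(u,u) ≥ (1 + c(L/π)²)∫(u')², while ||u||_{H^1}² ≤ (1 + (L/π)²)∫(u')²; dividing yields the same α.) With (π/L)² = π^2 and c = -32/9, the largest admissible constant is α = ((π/L)² + c)/((π/L)² + 1).
Simplifying, α = (-32/9 + π^2)/(1 + π^2).


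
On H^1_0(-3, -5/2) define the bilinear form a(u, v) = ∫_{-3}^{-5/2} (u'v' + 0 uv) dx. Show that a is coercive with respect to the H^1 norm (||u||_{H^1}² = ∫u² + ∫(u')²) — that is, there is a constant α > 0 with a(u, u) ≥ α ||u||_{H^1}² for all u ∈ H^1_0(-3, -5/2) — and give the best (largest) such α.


α = 4*π^2/(1 + 4*π^2)

Coercivity of a(·,·) on H^1_0(-3, -5/2) means a(u, u) ≥ α ||u||_{H^1}² for every u ∈ H^1_0.
The interval has length L = 1/2, and Poincaré/coercivity depend only on L. Here a(u, u) = ∫(u')² + (0)·∫u².
Here c = 0, so a(u,u) = ∫(u')² alone. The condition a(u,u) ≥ α||u||_{H^1}² reads (1−α)∫(u')² ≥ (α−c)∫u². Any admissible α is ≤ 1 (rapidly oscillating u have ∫u²/∫(u')² → 0), and α = 1 would force 0 ≥ (1−c)∫u², impossible since c < 1; so 1−α > 0. By the sharp Poincaré inequality on H^1_0 of an interval of length L, ∫(u')² ≥ (π/L)²∫u² with equality for the first sine mode sin(π(x−x₀)/L) (x₀ the left endpoint), so the inequality holds for all u iff (1−α)(π/L)² ≥ α − c, i.e. α ≤ ((π/L)² + c)/((π/L)² + 1) = (1 + c(L/π)²)/(1 + (L/π)²). (Direct route, valid since c ≤ 0: Poincaré gives c∫u² ≥ c(L/π)²∫(u')², so a(u,u) ≥ (1 + c(L/π)²)∫(u')², while ||u||_{H^1}² ≤ (1 + (L/π)²)∫(u')²; dividing yields the same α.) With (π/L)² = 4*π^2 and c = 0, the largest admissible constant is α = ((π/L)² + c)/((π/L)² + 1).
Simplifying, α = 4*π^2/(1 + 4*π^2).


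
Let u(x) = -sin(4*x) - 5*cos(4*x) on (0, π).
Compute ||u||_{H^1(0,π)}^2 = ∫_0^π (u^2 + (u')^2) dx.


||u||_{H^1(0,π)}^2 = 221*π

u'(x) = 20*sin(4*x) - 4*cos(4*x).
Expand u² and (u')² and integrate term by term on (0, π), using: for integers n ≥ 1, ∫_0^π sin²(nx) dx = ∫_0^π cos²(nx) dx = π/2; for n ≠ n', ∫_0^π sin(nx)sin(n'x) dx = ∫_0^π cos(nx)cos(n'x) dx = 0; and by product-to-sum, ∫_0^π sin(nx)cos(n'x) dx = ½∫_0^π [sin((n+n')x) + sin((n−n')x)] dx, which is 0 when n+n' is even and 2n/(n²−n'²) when n+n' is odd (it need not vanish on (0, π)).
  u² squared terms: (-1)²·∫sin(4x)² dx = 1·π/2 = π/2;  (-5)²·∫cos(4x)² dx = 25·π/2 = 25*π/2.
  u² cross terms: 2·(-1)·(-5)·∫sin(4x)·cos(4x) dx = 10·(0) = 0.
  So ∫_0^π u² dx = π/2 + 25*π/2 + 0 = 13*π.
  (u')² squared terms: (-4)²·∫cos(4x)² dx = 16·π/2 = 8*π;  (20)²·∫sin(4x)² dx = 400·π/2 = 200*π.
  (u')² cross terms: 2·(-4)·(20)·∫cos(4x)·sin(4x) dx = -160·(0) = 0.
  So ∫_0^π (u')² dx = 8*π + 200*π + 0 = 208*π.
||u||_{H^1}^2 = (13*π) + (208*π) = 221*π.
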